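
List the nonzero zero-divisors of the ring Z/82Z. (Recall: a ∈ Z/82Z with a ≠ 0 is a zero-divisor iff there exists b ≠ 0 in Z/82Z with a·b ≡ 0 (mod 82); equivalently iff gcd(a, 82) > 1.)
nonzero zero-divisors of Z/82Z = {2, 4, 6, 8, 10, 12, 14, 16, 18, 20, 22, 24, 26, 28, 30, 32, 34, 36, 38, 40, 41, 42, 44, 46, 48, 50, 52, 54, 56, 58, 60, 62, 64, 66, 68, 70, 72, 74, 76, 78, 80}

An element a ∈ Z/82Z (with a ≠ 0) is a zero-divisor iff gcd(a, 82) > 1 (because a is a unit precisely when gcd(a, n) = 1, and in Z/nZ every nonzero, non-unit element is a zero-divisor). Scan a = 1, ..., 81 and keep those with gcd(a, 82) > 1:
  gcd(2, 82) = 2, gcd(4, 82) = 2, gcd(6, 82) = 2, gcd(8, 82) = 2, gcd(10, 82) = 2, gcd(12, 82) = 2, gcd(14, 82) = 2, gcd(16, 82) = 2, gcd(18, 82) = 2, gcd(20, 82) = 2, gcd(22, 82) = 2, gcd(24, 82) = 2, gcd(26, 82) = 2, gcd(28, 82) = 2, gcd(30, 82) = 2, gcd(32, 82) = 2, gcd(34, 82) = 2, gcd(36, 82) = 2, gcd(38, 82) = 2, gcd(40, 82) = 2, gcd(41, 82) = 41, gcd(42, 82) = 2, gcd(44, 82) = 2, gcd(46, 82) = 2, gcd(48, 82) = 2, gcd(50, 82) = 2, gcd(52, 82) = 2, gcd(54, 82) = 2, gcd(56, 82) = 2, gcd(58, 82) = 2, gcd(60, 82) = 2, gcd(62, 82) = 2, gcd(64, 82) = 2, gcd(66, 82) = 2, gcd(68, 82) = 2, gcd(70, 82) = 2, gcd(72, 82) = 2, gcd(74, 82) = 2, gcd(76, 82) = 2, gcd(78, 82) = 2, gcd(80, 82) = 2.
All other a ∈ {1, ..., 81} have gcd(a, 82) = 1 and are units. So the nonzero zero-divisors are exactly the 41 values of a appearing in this scan.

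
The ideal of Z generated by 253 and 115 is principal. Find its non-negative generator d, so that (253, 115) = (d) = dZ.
In the PID Z, (a, b) is generated by gcd(a, b). Compute gcd(253, 115) with the extended Euclidean algorithm, tracking rows (r, s, t) with s·253 + t·115 = r:
  row A: (253, 1, 0)   [1·253 + 0·115 = 253]
  row B: (115, 0, 1)   [0·253 + 1·115 = 115]
  253 = 2·115 + 23   → row C = row A − 2·row B = (23, 1, −2)   [check: 1·253 − 2·115 = 23]
  115 = 5·23 + 0   → remainder 0, stop. gcd = 23 (last nonzero row C).
So gcd(253, 115) = 23, with Bézout identity 1·253 − 2·115 = 23. Containment (⊇): the Bézout identity exhibits 23 as an element of (253, 115), giving (23) ⊆ (253, 115). Containment (⊆): since 23 | 253 and 23 | 115 (253 = 23·11, 115 = 23·5), every Z-linear combination of 253 and 115 is divisible by 23, so (253, 115) ⊆ (23). Therefore (253, 115) = (23), d = 23.

Final answer: (253, 115) = (23); d = 23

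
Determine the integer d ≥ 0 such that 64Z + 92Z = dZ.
In the PID Z, (a, b) is generated by gcd(a, b). Compute gcd(92, 64) with the extended Euclidean algorithm, tracking rows (r, s, t) with s·92 + t·64 = r:
  row A: (92, 1, 0)   [1·92 + 0·64 = 92]
  row B: (64, 0, 1)   [0·92 + 1·64 = 64]
  92 = 1·64 + 28   → row C = row A − 1·row B = (28, 1, −1)   [check: 1·92 − 1·64 = 28]
  64 = 2·28 + 8   → row D = row B − 2·row C = (8, −2, 3)   [check: −2·92 + 3·64 = 8]
  28 = 3·8 + 4   → row E = row C − 3·row D = (4, 7, −10)   [check: 7·92 − 10·64 = 4]
  8 = 2·4 + 0   → remainder 0, stop. gcd = 4 (last nonzero row E).
So gcd(64, 92) = 4, with Bézout identity 7·92 − 10·64 = 4. Containment (⊇): the Bézout identity exhibits 4 as an element of (64, 92), giving (4) ⊆ (64, 92). Containment (⊆): since 4 | 64 and 4 | 92 (64 = 4·16, 92 = 4·23), every Z-linear combination of 64 and 92 is divisible by 4, so (64, 92) ⊆ (4). Therefore (64, 92) = (4), d = 4.

Final answer: (64, 92) = (4); d = 4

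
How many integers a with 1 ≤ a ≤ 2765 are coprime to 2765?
The number of a ∈ {1, ..., 2765} with gcd(a, 2765) = 1 is by definition Euler's totient φ(2765). φ is multiplicative, with φ(p^e) = p^e − p^(e−1). Factorise 2765 = 5 · 7 · 79. Then
  φ(2765) = (5 − 1) · (7 − 1) · (79 − 1) = 4 · 6 · 78 = 1872.
So there are 1872 such integers.

Final answer: 1872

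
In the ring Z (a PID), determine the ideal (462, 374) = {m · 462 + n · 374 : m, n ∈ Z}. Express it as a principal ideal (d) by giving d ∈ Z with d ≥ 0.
In the PID Z, (a, b) is generated by gcd(a, b). Compute gcd(462, 374) with the extended Euclidean algorithm, tracking rows (r, s, t) with s·462 + t·374 = r:
  row A: (462, 1, 0)   [1·462 + 0·374 = 462]
  row B: (374, 0, 1)   [0·462 + 1·374 = 374]
  462 = 1·374 + 88   → row C = row A − 1·row B = (88, 1, −1)   [check: 1·462 − 1·374 = 88]
  374 = 4·88 + 22   → row D = row B − 4·row C = (22, −4, 5)   [check: −4·462 + 5·374 = 22]
  88 = 4·22 + 0   → remainder 0, stop. gcd = 22 (last nonzero row D).
So gcd(462, 374) = 22, with Bézout identity −4·462 + 5·374 = 22. Containment (⊇): the Bézout identity exhibits 22 as an element of (462, 374), giving (22) ⊆ (462, 374). Containment (⊆): since 22 | 462 and 22 | 374 (462 = 22·21, 374 = 22·17), every Z-linear combination of 462 and 374 is divisible by 22, so (462, 374) ⊆ (22). Therefore (462, 374) = (22), d = 22.

Final answer: (462, 374) = (22); d = 22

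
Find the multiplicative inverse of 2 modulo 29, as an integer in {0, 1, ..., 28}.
Apply the extended Euclidean algorithm to (29, 2), tracking rows (r, s, t) with s·29 + t·2 = r. Each division r_prev = q·r_cur + r_new produces the new row as (previous row) − q·(current row):
  row A: (29, 1, 0)   [1·29 + 0·2 = 29]
  row B: (2, 0, 1)   [0·29 + 1·2 = 2]
  29 = 14·2 + 1   → row C = row A − 14·row B = (1, 1, −14)   [check: 1·29 − 14·2 = 1]
  2 = 2·1 + 0   → remainder 0, stop. gcd = 1 (last nonzero row C).
The gcd is 1, so 2 is invertible mod 29. The last nonzero row gives 1·29 − 14·2 = 1, so t = −14. So 2^(−1) ≡ −14 ≡ 15 (mod 29). Verify: 2 · 15 = 30 ≡ 1 (mod 29). ✓

Final answer: 2^(−1) ≡ 15 (mod 29)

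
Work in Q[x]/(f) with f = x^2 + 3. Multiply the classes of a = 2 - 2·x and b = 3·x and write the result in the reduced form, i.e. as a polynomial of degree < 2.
First multiply in Q[x] without reducing: a · b = -6·x^2 + 6·x. Now divide by f(x) = x^2 + 3, eliminating the leading term at each step:
  leading term -6·x^2: subtract (-6)·f(x) = -6·x^2 - 18, leaving 6·x + 18
The degree is now < 2, so this is the remainder. Hence a · b ≡ 6·x + 18 in Q[x]/(f).

Final answer: a · b ≡ 6·x + 18 (mod f(x))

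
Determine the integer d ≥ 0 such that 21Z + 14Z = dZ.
In the PID Z, (a, b) is generated by gcd(a, b). Compute gcd(21, 14) with the extended Euclidean algorithm, tracking rows (r, s, t) with s·21 + t·14 = r:
  row A: (21, 1, 0)   [1·21 + 0·14 = 21]
  row B: (14, 0, 1)   [0·21 + 1·14 = 14]
  21 = 1·14 + 7   → row C = row A − 1·row B = (7, 1, −1)   [check: 1·21 − 1·14 = 7]
  14 = 2·7 + 0   → remainder 0, stop. gcd = 7 (last nonzero row C).
So gcd(21, 14) = 7, with Bézout identity 1·21 − 1·14 = 7. Containment (⊇): the Bézout identity exhibits 7 as an element of (21, 14), giving (7) ⊆ (21, 14). Containment (⊆): since 7 | 21 and 7 | 14 (21 = 7·3, 14 = 7·2), every Z-linear combination of 21 and 14 is divisible by 7, so (21, 14) ⊆ (7). Therefore (21, 14) = (7), d = 7.

Final answer: (21, 14) = (7); d = 7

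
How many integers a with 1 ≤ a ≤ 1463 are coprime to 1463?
1080

The number of a ∈ {1, ..., 1463} with gcd(a, 1463) = 1 is by definition Euler's totient φ(1463). φ is multiplicative, with φ(p^e) = p^e − p^(e−1). Factorise 1463 = 7 · 11 · 19. Then
  φ(1463) = (7 − 1) · (11 − 1) · (19 − 1) = 6 · 10 · 18 = 1080.
So there are 1080 such integers.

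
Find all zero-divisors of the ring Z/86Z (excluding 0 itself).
nonzero zero-divisors of Z/86Z = {2, 4, 6, 8, 10, 12, 14, 16, 18, 20, 22, 24, 26, 28, 30, 32, 34, 36, 38, 40, 42, 43, 44, 46, 48, 50, 52, 54, 56, 58, 60, 62, 64, 66, 68, 70, 72, 74, 76, 78, 80, 82, 84}

An element a ∈ Z/86Z (with a ≠ 0) is a zero-divisor iff gcd(a, 86) > 1 (because a is a unit precisely when gcd(a, n) = 1, and in Z/nZ every nonzero, non-unit element is a zero-divisor). Scan a = 1, ..., 85 and keep those with gcd(a, 86) > 1:
  gcd(2, 86) = 2, gcd(4, 86) = 2, gcd(6, 86) = 2, gcd(8, 86) = 2, gcd(10, 86) = 2, gcd(12, 86) = 2, gcd(14, 86) = 2, gcd(16, 86) = 2, gcd(18, 86) = 2, gcd(20, 86) = 2, gcd(22, 86) = 2, gcd(24, 86) = 2, gcd(26, 86) = 2, gcd(28, 86) = 2, gcd(30, 86) = 2, gcd(32, 86) = 2, gcd(34, 86) = 2, gcd(36, 86) = 2, gcd(38, 86) = 2, gcd(40, 86) = 2, gcd(42, 86) = 2, gcd(43, 86) = 43, gcd(44, 86) = 2, gcd(46, 86) = 2, gcd(48, 86) = 2, gcd(50, 86) = 2, gcd(52, 86) = 2, gcd(54, 86) = 2, gcd(56, 86) = 2, gcd(58, 86) = 2, gcd(60, 86) = 2, gcd(62, 86) = 2, gcd(64, 86) = 2, gcd(66, 86) = 2, gcd(68, 86) = 2, gcd(70, 86) = 2, gcd(72, 86) = 2, gcd(74, 86) = 2, gcd(76, 86) = 2, gcd(78, 86) = 2, gcd(80, 86) = 2, gcd(82, 86) = 2, gcd(84, 86) = 2.
All other a ∈ {1, ..., 85} have gcd(a, 86) = 1 and are units. So the nonzero zero-divisors are exactly the 43 values of a appearing in this scan.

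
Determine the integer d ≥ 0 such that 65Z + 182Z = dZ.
In the PID Z, (a, b) is generated by gcd(a, b). Compute gcd(182, 65) with the extended Euclidean algorithm, tracking rows (r, s, t) with s·182 + t·65 = r:
  row A: (182, 1, 0)   [1·182 + 0·65 = 182]
  row B: (65, 0, 1)   [0·182 + 1·65 = 65]
  182 = 2·65 + 52   → row C = row A − 2·row B = (52, 1, −2)   [check: 1·182 − 2·65 = 52]
  65 = 1·52 + 13   → row D = row B − 1·row C = (13, −1, 3)   [check: −1·182 + 3·65 = 13]
  52 = 4·13 + 0   → remainder 0, stop. gcd = 13 (last nonzero row D).
So gcd(65, 182) = 13, with Bézout identity −1·182 + 3·65 = 13. Containment (⊇): the Bézout identity exhibits 13 as an element of (65, 182), giving (13) ⊆ (65, 182). Containment (⊆): since 13 | 65 and 13 | 182 (65 = 13·5, 182 = 13·14), every Z-linear combination of 65 and 182 is divisible by 13, so (65, 182) ⊆ (13). Therefore (65, 182) = (13), d = 13.

Final answer: (65, 182) = (13); d = 13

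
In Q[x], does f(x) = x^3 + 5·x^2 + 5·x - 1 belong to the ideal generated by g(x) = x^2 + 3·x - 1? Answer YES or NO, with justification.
NO

In Q[x] the ideal (g) consists of all multiples of g, so f ∈ (g) iff g | f, i.e. iff the remainder of f on division by g is 0. Divide f by g (g is monic, so eliminate the leading term of the running remainder at each step):
  leading term x^3: subtract (x)·g(x) = x^3 + 3·x^2 - x, leaving 2·x^2 + 6·x - 1
  leading term 2·x^2: subtract (2)·g(x) = 2·x^2 + 6·x - 2, leaving 1
The remainder r(x) = 1 ≠ 0 (and deg r < deg g), so g ∤ f, i.e. f ∉ (g).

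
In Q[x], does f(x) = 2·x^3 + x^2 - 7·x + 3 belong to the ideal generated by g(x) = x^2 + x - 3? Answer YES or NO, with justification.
In Q[x] the ideal (g) consists of all multiples of g, so f ∈ (g) iff g | f, i.e. iff the remainder of f on division by g is 0. Divide f by g (g is monic, so eliminate the leading term of the running remainder at each step):
  leading term 2·x^3: subtract (2·x)·g(x) = 2·x^3 + 2·x^2 - 6·x, leaving -x^2 - x + 3
  leading term -x^2: subtract (-1)·g(x) = -x^2 - x + 3, leaving 0
The remainder is 0, so f(x) = g(x) · h(x) with h(x) = 2·x - 1. Hence g | f, i.e. f ∈ (g).

Final answer: YES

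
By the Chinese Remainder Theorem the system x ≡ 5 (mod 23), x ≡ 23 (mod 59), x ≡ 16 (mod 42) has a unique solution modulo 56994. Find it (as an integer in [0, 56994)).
x ≡ 54952 (mod 56994); the representative in [0, 56994) is 54952

The moduli 23, 59, 42 are pairwise coprime, so by the CRT there is a unique solution mod 23·59·42 = 56994.
Solve by successive substitution. Start with x ≡ 5 (mod 23).
  Combine with x ≡ 23 (mod 59): write x = 5 + 23·t and require 5 + 23·t ≡ 23 (mod 59), i.e. 23·t ≡ 23 − 5 ≡ 18 (mod 59). Since 23^(−1) ≡ 18 (mod 59), t ≡ 18·18 ≡ 29 (mod 59). So x ≡ 5 + 23·29 = 672 (mod 1357).
  Combine with x ≡ 16 (mod 42): write x = 672 + 1357·t and require 672 + 1357·t ≡ 16 (mod 42), i.e. 1357·t ≡ 16 − 672 ≡ 16 (mod 42). Since 1357^(−1) ≡ 13 (mod 42) (1357 ≡ 13 (mod 42)), t ≡ 13·16 ≡ 40 (mod 42). So x ≡ 672 + 1357·40 = 54952 (mod 56994).
Unique solution in [0, 56994): x = 54952.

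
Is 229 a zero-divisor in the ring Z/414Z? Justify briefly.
NO

gcd(229, 414) = 1, so 229 is a unit in Z/414Z (it has a multiplicative inverse). A unit cannot be a zero-divisor: if 229·b ≡ 0 then multiplying both sides by 229^(−1) gives b ≡ 0. So 229 is not a zero-divisor.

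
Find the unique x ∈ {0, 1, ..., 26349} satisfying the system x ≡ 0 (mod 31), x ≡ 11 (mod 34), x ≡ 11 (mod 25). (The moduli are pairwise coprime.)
x ≡ 19561 (mod 26350); the representative in [0, 26350) is 19561

The moduli 31, 34, 25 are pairwise coprime, so by the CRT there is a unique solution mod 31·34·25 = 26350.
Solve by successive substitution. Start with x ≡ 0 (mod 31).
  Combine with x ≡ 11 (mod 34): write x = 31·t and require 31·t ≡ 11 (mod 34). Since 31^(−1) ≡ 11 (mod 34), t ≡ 11·11 ≡ 19 (mod 34). So x ≡ 31·19 = 589 (mod 1054).
  Combine with x ≡ 11 (mod 25): write x = 589 + 1054·t and require 589 + 1054·t ≡ 11 (mod 25), i.e. 1054·t ≡ 11 − 589 ≡ 22 (mod 25). Since 1054^(−1) ≡ 19 (mod 25) (1054 ≡ 4 (mod 25)), t ≡ 19·22 ≡ 18 (mod 25). So x ≡ 589 + 1054·18 = 19561 (mod 26350).
Unique solution in [0, 26350): x = 19561.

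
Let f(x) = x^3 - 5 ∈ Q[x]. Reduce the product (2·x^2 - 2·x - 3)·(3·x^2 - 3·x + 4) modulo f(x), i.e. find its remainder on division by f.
a · b ≡ 5·x^2 + 31·x - 72 (mod f(x))

First multiply in Q[x] without reducing: a · b = 6·x^4 - 12·x^3 + 5·x^2 + x - 12. Now divide by f(x) = x^3 - 5, eliminating the leading term at each step:
  leading term 6·x^4: subtract (6·x)·f(x) = 6·x^4 - 30·x, leaving -12·x^3 + 5·x^2 + 31·x - 12
  leading term -12·x^3: subtract (-12)·f(x) = 60 - 12·x^3, leaving 5·x^2 + 31·x - 72
The degree is now < 3, so this is the remainder. Hence a · b ≡ 5·x^2 + 31·x - 72 in Q[x]/(f).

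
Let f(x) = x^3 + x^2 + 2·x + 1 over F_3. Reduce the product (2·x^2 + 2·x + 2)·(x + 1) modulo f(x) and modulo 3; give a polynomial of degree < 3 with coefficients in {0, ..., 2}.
a · b ≡ 2·x^2 (mod f(x))

Multiply as integer polynomials: a · b = 2·x^3 + 4·x^2 + 4·x + 2. Reducing coefficients mod 3: a · b ≡ 2·x^3 + x^2 + x + 2. Now divide by f(x) = x^3 + x^2 + 2·x + 1 in F_3[x], eliminating the leading term at each step:
  leading term 2·x^3: subtract (2)·f(x) = 2·x^3 + 2·x^2 + x + 2, leaving 2·x^2 (coefficients mod 3)
The degree is now < 3, so this is the remainder. Hence a · b ≡ 2·x^2 in F_3[x]/(f).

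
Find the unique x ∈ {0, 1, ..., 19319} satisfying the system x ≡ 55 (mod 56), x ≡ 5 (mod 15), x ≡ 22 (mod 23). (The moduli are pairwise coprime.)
x ≡ 15455 (mod 19320); the representative in [0, 19320) is 15455

The moduli 56, 15, 23 are pairwise coprime, so by the CRT there is a unique solution mod 56·15·23 = 19320.
Solve by successive substitution. Start with x ≡ 55 (mod 56).
  Combine with x ≡ 5 (mod 15): write x = 55 + 56·t and require 55 + 56·t ≡ 5 (mod 15), i.e. 56·t ≡ 5 − 55 ≡ 10 (mod 15). Since 56^(−1) ≡ 11 (mod 15) (56 ≡ 11 (mod 15)), t ≡ 11·10 ≡ 5 (mod 15). So x ≡ 55 + 56·5 = 335 (mod 840).
  Combine with x ≡ 22 (mod 23): write x = 335 + 840·t and require 335 + 840·t ≡ 22 (mod 23), i.e. 840·t ≡ 22 − 335 ≡ 9 (mod 23). Since 840^(−1) ≡ 2 (mod 23) (840 ≡ 12 (mod 23)), t ≡ 2·9 ≡ 18 (mod 23). So x ≡ 335 + 840·18 = 15455 (mod 19320).
Unique solution in [0, 19320): x = 15455.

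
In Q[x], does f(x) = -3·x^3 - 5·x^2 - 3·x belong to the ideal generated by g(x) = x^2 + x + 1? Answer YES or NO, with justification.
In Q[x] the ideal (g) consists of all multiples of g, so f ∈ (g) iff g | f, i.e. iff the remainder of f on division by g is 0. Divide f by g (g is monic, so eliminate the leading term of the running remainder at each step):
  leading term -3·x^3: subtract (-3·x)·g(x) = -3·x^3 - 3·x^2 - 3·x, leaving -2·x^2
  leading term -2·x^2: subtract (-2)·g(x) = -2·x^2 - 2·x - 2, leaving 2·x + 2
The remainder r(x) = 2·x + 2 ≠ 0 (and deg r < deg g), so g ∤ f, i.e. f ∉ (g).

Final answer: NO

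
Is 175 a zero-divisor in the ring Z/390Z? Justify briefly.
gcd(175, 390) = 5 > 1, so 175 is not a unit in Z/390Z. In Z/nZ every nonzero non-unit is a zero-divisor: explicitly, take b = 390/gcd = 78 ≠ 0 (mod 390); then 175·78 = 13650 = 35·390, i.e. 175·78 ≡ 0 (mod 390). So 175 is a zero-divisor.

Final answer: YES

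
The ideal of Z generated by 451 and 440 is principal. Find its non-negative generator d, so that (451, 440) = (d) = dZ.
(451, 440) = (11); d = 11

In the PID Z, (a, b) is generated by gcd(a, b). Compute gcd(451, 440) with the extended Euclidean algorithm, tracking rows (r, s, t) with s·451 + t·440 = r:
  row A: (451, 1, 0)   [1·451 + 0·440 = 451]
  row B: (440, 0, 1)   [0·451 + 1·440 = 440]
  451 = 1·440 + 11   → row C = row A − 1·row B = (11, 1, −1)   [check: 1·451 − 1·440 = 11]
  440 = 40·11 + 0   → remainder 0, stop. gcd = 11 (last nonzero row C).
So gcd(451, 440) = 11, with Bézout identity 1·451 − 1·440 = 11. Containment (⊇): the Bézout identity exhibits 11 as an element of (451, 440), giving (11) ⊆ (451, 440). Containment (⊆): since 11 | 451 and 11 | 440 (451 = 11·41, 440 = 11·40), every Z-linear combination of 451 and 440 is divisible by 11, so (451, 440) ⊆ (11). Therefore (451, 440) = (11), d = 11.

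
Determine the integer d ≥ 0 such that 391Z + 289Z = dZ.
(391, 289) = (17); d = 17

In the PID Z, (a, b) is generated by gcd(a, b). Compute gcd(391, 289) with the extended Euclidean algorithm, tracking rows (r, s, t) with s·391 + t·289 = r:
  row A: (391, 1, 0)   [1·391 + 0·289 = 391]
  row B: (289, 0, 1)   [0·391 + 1·289 = 289]
  391 = 1·289 + 102   → row C = row A − 1·row B = (102, 1, −1)   [check: 1·391 − 1·289 = 102]
  289 = 2·102 + 85   → row D = row B − 2·row C = (85, −2, 3)   [check: −2·391 + 3·289 = 85]
  102 = 1·85 + 17   → row E = row C − 1·row D = (17, 3, −4)   [check: 3·391 − 4·289 = 17]
  85 = 5·17 + 0   → remainder 0, stop. gcd = 17 (last nonzero row E).
So gcd(391, 289) = 17, with Bézout identity 3·391 − 4·289 = 17. Containment (⊇): the Bézout identity exhibits 17 as an element of (391, 289), giving (17) ⊆ (391, 289). Containment (⊆): since 17 | 391 and 17 | 289 (391 = 17·23, 289 = 17·17), every Z-linear combination of 391 and 289 is divisible by 17, so (391, 289) ⊆ (17). Therefore (391, 289) = (17), d = 17.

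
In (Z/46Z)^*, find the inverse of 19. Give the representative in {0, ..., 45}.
19^(−1) ≡ 17 (mod 46)

Apply the extended Euclidean algorithm to (46, 19), tracking rows (r, s, t) with s·46 + t·19 = r. Each division r_prev = q·r_cur + r_new produces the new row as (previous row) − q·(current row):
  row A: (46, 1, 0)   [1·46 + 0·19 = 46]
  row B: (19, 0, 1)   [0·46 + 1·19 = 19]
  46 = 2·19 + 8   → row C = row A − 2·row B = (8, 1, −2)   [check: 1·46 − 2·19 = 8]
  19 = 2·8 + 3   → row D = row B − 2·row C = (3, −2, 5)   [check: −2·46 + 5·19 = 3]
  8 = 2·3 + 2   → row E = row C − 2·row D = (2, 5, −12)   [check: 5·46 − 12·19 = 2]
  3 = 1·2 + 1   → row F = row D − 1·row E = (1, −7, 17)   [check: −7·46 + 17·19 = 1]
  2 = 2·1 + 0   → remainder 0, stop. gcd = 1 (last nonzero row F).
The gcd is 1, so 19 is invertible mod 46. The last nonzero row gives −7·46 + 17·19 = 1, so t = 17. So 19^(−1) ≡ 17 (mod 46). Verify: 19 · 17 = 323 ≡ 1 (mod 46). ✓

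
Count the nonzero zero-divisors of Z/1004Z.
In Z/1004Z each nonzero element is either a unit (gcd with 1004 is 1) or a zero-divisor (gcd > 1). The number of units is φ(1004): factorise 1004 = 2^2 · 251, so φ(1004) = (2^2 − 2^1) · (251 − 1) = 2 · 250 = 500. The nonzero elements number 1004 − 1 = 1003. Hence the nonzero zero-divisors number 1003 − 500 = 503.

Final answer: Z/1004Z has 503 nonzero zero-divisors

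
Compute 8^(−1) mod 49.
Apply the extended Euclidean algorithm to (49, 8), tracking rows (r, s, t) with s·49 + t·8 = r. Each division r_prev = q·r_cur + r_new produces the new row as (previous row) − q·(current row):
  row A: (49, 1, 0)   [1·49 + 0·8 = 49]
  row B: (8, 0, 1)   [0·49 + 1·8 = 8]
  49 = 6·8 + 1   → row C = row A − 6·row B = (1, 1, −6)   [check: 1·49 − 6·8 = 1]
  8 = 8·1 + 0   → remainder 0, stop. gcd = 1 (last nonzero row C).
The gcd is 1, so 8 is invertible mod 49. The last nonzero row gives 1·49 − 6·8 = 1, so t = −6. So 8^(−1) ≡ −6 ≡ 43 (mod 49). Verify: 8 · 43 = 344 ≡ 1 (mod 49). ✓

Final answer: 8^(−1) ≡ 43 (mod 49)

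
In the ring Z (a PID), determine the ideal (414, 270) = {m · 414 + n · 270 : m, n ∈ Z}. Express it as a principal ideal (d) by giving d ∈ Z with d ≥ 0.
In the PID Z, (a, b) is generated by gcd(a, b). Compute gcd(414, 270) with the extended Euclidean algorithm, tracking rows (r, s, t) with s·414 + t·270 = r:
  row A: (414, 1, 0)   [1·414 + 0·270 = 414]
  row B: (270, 0, 1)   [0·414 + 1·270 = 270]
  414 = 1·270 + 144   → row C = row A − 1·row B = (144, 1, −1)   [check: 1·414 − 1·270 = 144]
  270 = 1·144 + 126   → row D = row B − 1·row C = (126, −1, 2)   [check: −1·414 + 2·270 = 126]
  144 = 1·126 + 18   → row E = row C − 1·row D = (18, 2, −3)   [check: 2·414 − 3·270 = 18]
  126 = 7·18 + 0   → remainder 0, stop. gcd = 18 (last nonzero row E).
So gcd(414, 270) = 18, with Bézout identity 2·414 − 3·270 = 18. Containment (⊇): the Bézout identity exhibits 18 as an element of (414, 270), giving (18) ⊆ (414, 270). Containment (⊆): since 18 | 414 and 18 | 270 (414 = 18·23, 270 = 18·15), every Z-linear combination of 414 and 270 is divisible by 18, so (414, 270) ⊆ (18). Therefore (414, 270) = (18), d = 18.

Final answer: (414, 270) = (18); d = 18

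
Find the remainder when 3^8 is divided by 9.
0

Use repeated squaring. Binary(8) = 1000. Walk through the bits of the exponent 8 left-to-right: at each bit after the leading one, square the running value, then multiply by 3 if the bit is 1 (always reducing mod 9):
  bit 1 = 1 (leading): start with 3.
  bit 2 = 0: square 3^2 = 9 ≡ 0 (mod 9).
  bit 3 = 0: square 0^2 = 0 (mod 9).
  bit 4 = 0: square 0^2 = 0 (mod 9).
Final value: 3^8 ≡ 0 (mod 9).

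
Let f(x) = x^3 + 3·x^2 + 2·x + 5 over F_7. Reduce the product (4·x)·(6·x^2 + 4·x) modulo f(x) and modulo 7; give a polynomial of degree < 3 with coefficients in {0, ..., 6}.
Multiply as integer polynomials: a · b = 24·x^3 + 16·x^2. Reducing coefficients mod 7: a · b ≡ 3·x^3 + 2·x^2. Now divide by f(x) = x^3 + 3·x^2 + 2·x + 5 in F_7[x], eliminating the leading term at each step:
  leading term 3·x^3: subtract (3)·f(x) = 3·x^3 + 2·x^2 + 6·x + 1, leaving x + 6 (coefficients mod 7)
The degree is now < 3, so this is the remainder. Hence a · b ≡ x + 6 in F_7[x]/(f).

Final answer: a · b ≡ x + 6 (mod f(x))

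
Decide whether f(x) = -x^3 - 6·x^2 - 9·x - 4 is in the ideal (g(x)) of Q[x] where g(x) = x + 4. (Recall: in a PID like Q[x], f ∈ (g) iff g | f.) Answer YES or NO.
YES

In Q[x] the ideal (g) consists of all multiples of g, so f ∈ (g) iff g | f, i.e. iff the remainder of f on division by g is 0. Divide f by g (g is monic, so eliminate the leading term of the running remainder at each step):
  leading term -x^3: subtract (-x^2)·g(x) = -x^3 - 4·x^2, leaving -2·x^2 - 9·x - 4
  leading term -2·x^2: subtract (-2·x)·g(x) = -2·x^2 - 8·x, leaving -x - 4
  leading term -x: subtract (-1)·g(x) = -x - 4, leaving 0
The remainder is 0, so f(x) = g(x) · h(x) with h(x) = -x^2 - 2·x - 1. Hence g | f, i.e. f ∈ (g).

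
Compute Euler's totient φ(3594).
φ(3594) = 1196

φ is multiplicative, with φ(p^e) = p^e − p^(e−1). Factorise 3594 = 2 · 3 · 599. Then
  φ(3594) = (2 − 1) · (3 − 1) · (599 − 1) = 1 · 2 · 598 = 1196.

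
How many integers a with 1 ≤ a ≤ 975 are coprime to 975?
480

The number of a ∈ {1, ..., 975} with gcd(a, 975) = 1 is by definition Euler's totient φ(975). φ is multiplicative, with φ(p^e) = p^e − p^(e−1). Factorise 975 = 3 · 5^2 · 13. Then
  φ(975) = (3 − 1) · (5^2 − 5^1) · (13 − 1) = 2 · 20 · 12 = 480.
So there are 480 such integers.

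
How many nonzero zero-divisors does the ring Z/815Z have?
Z/815Z has 166 nonzero zero-divisors

In Z/815Z each nonzero element is either a unit (gcd with 815 is 1) or a zero-divisor (gcd > 1). The number of units is φ(815): factorise 815 = 5 · 163, so φ(815) = (5 − 1) · (163 − 1) = 4 · 162 = 648. The nonzero elements number 815 − 1 = 814. Hence the nonzero zero-divisors number 814 − 648 = 166.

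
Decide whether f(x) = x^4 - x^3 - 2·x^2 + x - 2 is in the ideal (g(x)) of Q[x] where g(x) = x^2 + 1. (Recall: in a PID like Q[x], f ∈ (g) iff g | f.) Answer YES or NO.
In Q[x] the ideal (g) consists of all multiples of g, so f ∈ (g) iff g | f, i.e. iff the remainder of f on division by g is 0. Divide f by g (g is monic, so eliminate the leading term of the running remainder at each step):
  leading term x^4: subtract (x^2)·g(x) = x^4 + x^2, leaving -x^3 - 3·x^2 + x - 2
  leading term -x^3: subtract (-x)·g(x) = -x^3 - x, leaving -3·x^2 + 2·x - 2
  leading term -3·x^2: subtract (-3)·g(x) = -3·x^2 - 3, leaving 2·x + 1
The remainder r(x) = 2·x + 1 ≠ 0 (and deg r < deg g), so g ∤ f, i.e. f ∉ (g).

Final answer: NO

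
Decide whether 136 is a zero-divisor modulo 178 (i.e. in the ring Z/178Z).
YES

gcd(136, 178) = 2 > 1, so 136 is not a unit in Z/178Z. In Z/nZ every nonzero non-unit is a zero-divisor: explicitly, take b = 178/gcd = 89 ≠ 0 (mod 178); then 136·89 = 12104 = 68·178, i.e. 136·89 ≡ 0 (mod 178). So 136 is a zero-divisor.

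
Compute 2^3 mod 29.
Use repeated squaring. Binary(3) = 11. Walk through the bits of the exponent 3 left-to-right: at each bit after the leading one, square the running value, then multiply by 2 if the bit is 1 (always reducing mod 29):
  bit 1 = 1 (leading): start with 2.
  bit 2 = 1: square 2^2 = 4; bit is 1, so multiply 4·2 = 8 (mod 29).
Final value: 2^3 ≡ 8 (mod 29).

Final answer: 8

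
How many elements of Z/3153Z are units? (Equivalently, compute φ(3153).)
An element a ∈ Z/3153Z is a unit iff gcd(a, 3153) = 1, so the number of units is φ(3153). φ is multiplicative, with φ(p^e) = p^e − p^(e−1). Factorise 3153 = 3 · 1051. Then
  φ(3153) = (3 − 1) · (1051 − 1) = 2 · 1050 = 2100.

Final answer: Z/3153Z has φ(3153) = 2100 units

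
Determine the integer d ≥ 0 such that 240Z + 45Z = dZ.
In the PID Z, (a, b) is generated by gcd(a, b). Compute gcd(240, 45) with the extended Euclidean algorithm, tracking rows (r, s, t) with s·240 + t·45 = r:
  row A: (240, 1, 0)   [1·240 + 0·45 = 240]
  row B: (45, 0, 1)   [0·240 + 1·45 = 45]
  240 = 5·45 + 15   → row C = row A − 5·row B = (15, 1, −5)   [check: 1·240 − 5·45 = 15]
  45 = 3·15 + 0   → remainder 0, stop. gcd = 15 (last nonzero row C).
So gcd(240, 45) = 15, with Bézout identity 1·240 − 5·45 = 15. Containment (⊇): the Bézout identity exhibits 15 as an element of (240, 45), giving (15) ⊆ (240, 45). Containment (⊆): since 15 | 240 and 15 | 45 (240 = 15·16, 45 = 15·3), every Z-linear combination of 240 and 45 is divisible by 15, so (240, 45) ⊆ (15). Therefore (240, 45) = (15), d = 15.

Final answer: (240, 45) = (15); d = 15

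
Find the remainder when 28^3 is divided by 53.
Use repeated squaring. Binary(3) = 11. Walk through the bits of the exponent 3 left-to-right: at each bit after the leading one, square the running value, then multiply by 28 if the bit is 1 (always reducing mod 53):
  bit 1 = 1 (leading): start with 28.
  bit 2 = 1: square 28^2 = 784 ≡ 42; bit is 1, so multiply 42·28 = 1176 ≡ 10 (mod 53).
Final value: 28^3 ≡ 10 (mod 53).

Final answer: 10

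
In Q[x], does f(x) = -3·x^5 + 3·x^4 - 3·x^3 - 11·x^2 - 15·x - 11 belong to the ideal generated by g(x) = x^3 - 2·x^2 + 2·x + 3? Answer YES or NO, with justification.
NO

In Q[x] the ideal (g) consists of all multiples of g, so f ∈ (g) iff g | f, i.e. iff the remainder of f on division by g is 0. Divide f by g (g is monic, so eliminate the leading term of the running remainder at each step):
  leading term -3·x^5: subtract (-3·x^2)·g(x) = -3·x^5 + 6·x^4 - 6·x^3 - 9·x^2, leaving -3·x^4 + 3·x^3 - 2·x^2 - 15·x - 11
  leading term -3·x^4: subtract (-3·x)·g(x) = -3·x^4 + 6·x^3 - 6·x^2 - 9·x, leaving -3·x^3 + 4·x^2 - 6·x - 11
  leading term -3·x^3: subtract (-3)·g(x) = -3·x^3 + 6·x^2 - 6·x - 9, leaving -2·x^2 - 2
The remainder r(x) = -2·x^2 - 2 ≠ 0 (and deg r < deg g), so g ∤ f, i.e. f ∉ (g).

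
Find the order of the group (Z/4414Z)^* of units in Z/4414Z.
(Z/4414Z)^* consists of the classes a with gcd(a, 4414) = 1, so its order is φ(4414). φ is multiplicative, with φ(p^e) = p^e − p^(e−1). Factorise 4414 = 2 · 2207. Then
  φ(4414) = (2 − 1) · (2207 − 1) = 1 · 2206 = 2206.
Thus |(Z/4414Z)^*| = 2206.

Final answer: |(Z/4414Z)^*| = 2206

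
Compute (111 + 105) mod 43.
Reduce the summands first: 111 ≡ 25, 105 ≡ 19 (mod 43), so 111 + 105 ≡ 25 + 19 (mod 43). 25 + 19 = 44; 44 = 1·43 + 1, so (111 + 105) mod 43 = 1.

Final answer: 1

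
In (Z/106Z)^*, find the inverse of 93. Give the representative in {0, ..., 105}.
Apply the extended Euclidean algorithm to (106, 93), tracking rows (r, s, t) with s·106 + t·93 = r. Each division r_prev = q·r_cur + r_new produces the new row as (previous row) − q·(current row):
  row A: (106, 1, 0)   [1·106 + 0·93 = 106]
  row B: (93, 0, 1)   [0·106 + 1·93 = 93]
  106 = 1·93 + 13   → row C = row A − 1·row B = (13, 1, −1)   [check: 1·106 − 1·93 = 13]
  93 = 7·13 + 2   → row D = row B − 7·row C = (2, −7, 8)   [check: −7·106 + 8·93 = 2]
  13 = 6·2 + 1   → row E = row C − 6·row D = (1, 43, −49)   [check: 43·106 − 49·93 = 1]
  2 = 2·1 + 0   → remainder 0, stop. gcd = 1 (last nonzero row E).
The gcd is 1, so 93 is invertible mod 106. The last nonzero row gives 43·106 − 49·93 = 1, so t = −49. So 93^(−1) ≡ −49 ≡ 57 (mod 106). Verify: 93 · 57 = 5301 ≡ 1 (mod 106). ✓

Final answer: 93^(−1) ≡ 57 (mod 106)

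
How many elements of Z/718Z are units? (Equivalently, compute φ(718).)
Z/718Z has φ(718) = 358 units

An element a ∈ Z/718Z is a unit iff gcd(a, 718) = 1, so the number of units is φ(718). φ is multiplicative, with φ(p^e) = p^e − p^(e−1). Factorise 718 = 2 · 359. Then
  φ(718) = (2 − 1) · (359 − 1) = 1 · 358 = 358.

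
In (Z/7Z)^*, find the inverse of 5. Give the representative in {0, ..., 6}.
Apply the extended Euclidean algorithm to (7, 5), tracking rows (r, s, t) with s·7 + t·5 = r. Each division r_prev = q·r_cur + r_new produces the new row as (previous row) − q·(current row):
  row A: (7, 1, 0)   [1·7 + 0·5 = 7]
  row B: (5, 0, 1)   [0·7 + 1·5 = 5]
  7 = 1·5 + 2   → row C = row A − 1·row B = (2, 1, −1)   [check: 1·7 − 1·5 = 2]
  5 = 2·2 + 1   → row D = row B − 2·row C = (1, −2, 3)   [check: −2·7 + 3·5 = 1]
  2 = 2·1 + 0   → remainder 0, stop. gcd = 1 (last nonzero row D).
The gcd is 1, so 5 is invertible mod 7. The last nonzero row gives −2·7 + 3·5 = 1, so t = 3. So 5^(−1) ≡ 3 (mod 7). Verify: 5 · 3 = 15 ≡ 1 (mod 7). ✓

Final answer: 5^(−1) ≡ 3 (mod 7)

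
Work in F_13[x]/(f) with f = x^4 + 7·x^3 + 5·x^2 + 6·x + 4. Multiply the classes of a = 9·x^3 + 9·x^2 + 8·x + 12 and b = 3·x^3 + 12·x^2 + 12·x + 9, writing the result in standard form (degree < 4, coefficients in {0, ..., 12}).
a · b ≡ 12·x^3 + 7·x^2 + 4·x + 9 (mod f(x))

Multiply as integer polynomials: a · b = 27·x^6 + 135·x^5 + 240·x^4 + 321·x^3 + 321·x^2 + 216·x + 108. Reducing coefficients mod 13: a · b ≡ x^6 + 5·x^5 + 6·x^4 + 9·x^3 + 9·x^2 + 8·x + 4. Now divide by f(x) = x^4 + 7·x^3 + 5·x^2 + 6·x + 4 in F_13[x], eliminating the leading term at each step:
  leading term x^6: subtract (x^2)·f(x) = x^6 + 7·x^5 + 5·x^4 + 6·x^3 + 4·x^2, leaving 11·x^5 + x^4 + 3·x^3 + 5·x^2 + 8·x + 4 (coefficients mod 13)
  leading term 11·x^5: subtract (11·x)·f(x) = 11·x^5 + 12·x^4 + 3·x^3 + x^2 + 5·x, leaving 2·x^4 + 4·x^2 + 3·x + 4 (coefficients mod 13)
  leading term 2·x^4: subtract (2)·f(x) = 2·x^4 + x^3 + 10·x^2 + 12·x + 8, leaving 12·x^3 + 7·x^2 + 4·x + 9 (coefficients mod 13)
The degree is now < 4, so this is the remainder. Hence a · b ≡ 12·x^3 + 7·x^2 + 4·x + 9 in F_13[x]/(f).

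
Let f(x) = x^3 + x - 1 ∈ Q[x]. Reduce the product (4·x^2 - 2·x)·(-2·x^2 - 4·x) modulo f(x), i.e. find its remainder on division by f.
a · b ≡ 16·x^2 + 4·x - 12 (mod f(x))

First multiply in Q[x] without reducing: a · b = -8·x^4 - 12·x^3 + 8·x^2. Now divide by f(x) = x^3 + x - 1, eliminating the leading term at each step:
  leading term -8·x^4: subtract (-8·x)·f(x) = -8·x^4 - 8·x^2 + 8·x, leaving -12·x^3 + 16·x^2 - 8·x
  leading term -12·x^3: subtract (-12)·f(x) = -12·x^3 - 12·x + 12, leaving 16·x^2 + 4·x - 12
The degree is now < 3, so this is the remainder. Hence a · b ≡ 16·x^2 + 4·x - 12 in Q[x]/(f).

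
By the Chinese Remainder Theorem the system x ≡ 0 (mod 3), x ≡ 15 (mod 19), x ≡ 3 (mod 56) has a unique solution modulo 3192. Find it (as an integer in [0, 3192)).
x ≡ 2523 (mod 3192); the representative in [0, 3192) is 2523

The moduli 3, 19, 56 are pairwise coprime, so by the CRT there is a unique solution mod 3·19·56 = 3192.
Solve by successive substitution. Start with x ≡ 0 (mod 3).
  Combine with x ≡ 15 (mod 19): write x = 3·t and require 3·t ≡ 15 (mod 19). Since 3^(−1) ≡ 13 (mod 19), t ≡ 13·15 ≡ 5 (mod 19). So x ≡ 3·5 = 15 (mod 57).
  Combine with x ≡ 3 (mod 56): write x = 15 + 57·t and require 15 + 57·t ≡ 3 (mod 56), i.e. 57·t ≡ 3 − 15 ≡ 44 (mod 56). Since 57^(−1) ≡ 1 (mod 56) (57 ≡ 1 (mod 56)), t ≡ 1·44 ≡ 44 (mod 56). So x ≡ 15 + 57·44 = 2523 (mod 3192).
Unique solution in [0, 3192): x = 2523.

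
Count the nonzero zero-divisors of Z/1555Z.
Z/1555Z has 314 nonzero zero-divisors

In Z/1555Z each nonzero element is either a unit (gcd with 1555 is 1) or a zero-divisor (gcd > 1). The number of units is φ(1555): factorise 1555 = 5 · 311, so φ(1555) = (5 − 1) · (311 − 1) = 4 · 310 = 1240. The nonzero elements number 1555 − 1 = 1554. Hence the nonzero zero-divisors number 1554 − 1240 = 314.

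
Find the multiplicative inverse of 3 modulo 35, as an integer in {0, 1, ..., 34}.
Apply the extended Euclidean algorithm to (35, 3), tracking rows (r, s, t) with s·35 + t·3 = r. Each division r_prev = q·r_cur + r_new produces the new row as (previous row) − q·(current row):
  row A: (35, 1, 0)   [1·35 + 0·3 = 35]
  row B: (3, 0, 1)   [0·35 + 1·3 = 3]
  35 = 11·3 + 2   → row C = row A − 11·row B = (2, 1, −11)   [check: 1·35 − 11·3 = 2]
  3 = 1·2 + 1   → row D = row B − 1·row C = (1, −1, 12)   [check: −1·35 + 12·3 = 1]
  2 = 2·1 + 0   → remainder 0, stop. gcd = 1 (last nonzero row D).
The gcd is 1, so 3 is invertible mod 35. The last nonzero row gives −1·35 + 12·3 = 1, so t = 12. So 3^(−1) ≡ 12 (mod 35). Verify: 3 · 12 = 36 ≡ 1 (mod 35). ✓

Final answer: 3^(−1) ≡ 12 (mod 35)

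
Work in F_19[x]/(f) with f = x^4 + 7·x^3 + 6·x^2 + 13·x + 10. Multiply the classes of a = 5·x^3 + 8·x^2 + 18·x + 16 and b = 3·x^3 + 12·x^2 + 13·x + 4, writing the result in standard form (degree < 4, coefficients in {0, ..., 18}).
a · b ≡ 11·x^3 + 13·x^2 + 13·x + 4 (mod f(x))

Multiply as integer polynomials: a · b = 15·x^6 + 84·x^5 + 215·x^4 + 388·x^3 + 458·x^2 + 280·x + 64. Reducing coefficients mod 19: a · b ≡ 15·x^6 + 8·x^5 + 6·x^4 + 8·x^3 + 2·x^2 + 14·x + 7. Now divide by f(x) = x^4 + 7·x^3 + 6·x^2 + 13·x + 10 in F_19[x], eliminating the leading term at each step:
  leading term 15·x^6: subtract (15·x^2)·f(x) = 15·x^6 + 10·x^5 + 14·x^4 + 5·x^3 + 17·x^2, leaving 17·x^5 + 11·x^4 + 3·x^3 + 4·x^2 + 14·x + 7 (coefficients mod 19)
  leading term 17·x^5: subtract (17·x)·f(x) = 17·x^5 + 5·x^4 + 7·x^3 + 12·x^2 + 18·x, leaving 6·x^4 + 15·x^3 + 11·x^2 + 15·x + 7 (coefficients mod 19)
  leading term 6·x^4: subtract (6)·f(x) = 6·x^4 + 4·x^3 + 17·x^2 + 2·x + 3, leaving 11·x^3 + 13·x^2 + 13·x + 4 (coefficients mod 19)
The degree is now < 4, so this is the remainder. Hence a · b ≡ 11·x^3 + 13·x^2 + 13·x + 4 in F_19[x]/(f).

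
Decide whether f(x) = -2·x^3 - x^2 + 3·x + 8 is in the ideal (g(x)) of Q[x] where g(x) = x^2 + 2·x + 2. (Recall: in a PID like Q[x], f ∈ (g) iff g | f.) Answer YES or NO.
NO

In Q[x] the ideal (g) consists of all multiples of g, so f ∈ (g) iff g | f, i.e. iff the remainder of f on division by g is 0. Divide f by g (g is monic, so eliminate the leading term of the running remainder at each step):
  leading term -2·x^3: subtract (-2·x)·g(x) = -2·x^3 - 4·x^2 - 4·x, leaving 3·x^2 + 7·x + 8
  leading term 3·x^2: subtract (3)·g(x) = 3·x^2 + 6·x + 6, leaving x + 2
The remainder r(x) = x + 2 ≠ 0 (and deg r < deg g), so g ∤ f, i.e. f ∉ (g).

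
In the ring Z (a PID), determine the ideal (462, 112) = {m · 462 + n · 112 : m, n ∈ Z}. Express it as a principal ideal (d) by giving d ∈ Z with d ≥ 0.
(462, 112) = (14); d = 14

In the PID Z, (a, b) is generated by gcd(a, b). Compute gcd(462, 112) with the extended Euclidean algorithm, tracking rows (r, s, t) with s·462 + t·112 = r:
  row A: (462, 1, 0)   [1·462 + 0·112 = 462]
  row B: (112, 0, 1)   [0·462 + 1·112 = 112]
  462 = 4·112 + 14   → row C = row A − 4·row B = (14, 1, −4)   [check: 1·462 − 4·112 = 14]
  112 = 8·14 + 0   → remainder 0, stop. gcd = 14 (last nonzero row C).
So gcd(462, 112) = 14, with Bézout identity 1·462 − 4·112 = 14. Containment (⊇): the Bézout identity exhibits 14 as an element of (462, 112), giving (14) ⊆ (462, 112). Containment (⊆): since 14 | 462 and 14 | 112 (462 = 14·33, 112 = 14·8), every Z-linear combination of 462 and 112 is divisible by 14, so (462, 112) ⊆ (14). Therefore (462, 112) = (14), d = 14.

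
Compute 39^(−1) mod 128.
Apply the extended Euclidean algorithm to (128, 39), tracking rows (r, s, t) with s·128 + t·39 = r. Each division r_prev = q·r_cur + r_new produces the new row as (previous row) − q·(current row):
  row A: (128, 1, 0)   [1·128 + 0·39 = 128]
  row B: (39, 0, 1)   [0·128 + 1·39 = 39]
  128 = 3·39 + 11   → row C = row A − 3·row B = (11, 1, −3)   [check: 1·128 − 3·39 = 11]
  39 = 3·11 + 6   → row D = row B − 3·row C = (6, −3, 10)   [check: −3·128 + 10·39 = 6]
  11 = 1·6 + 5   → row E = row C − 1·row D = (5, 4, −13)   [check: 4·128 − 13·39 = 5]
  6 = 1·5 + 1   → row F = row D − 1·row E = (1, −7, 23)   [check: −7·128 + 23·39 = 1]
  5 = 5·1 + 0   → remainder 0, stop. gcd = 1 (last nonzero row F).
The gcd is 1, so 39 is invertible mod 128. The last nonzero row gives −7·128 + 23·39 = 1, so t = 23. So 39^(−1) ≡ 23 (mod 128). Verify: 39 · 23 = 897 ≡ 1 (mod 128). ✓

Final answer: 39^(−1) ≡ 23 (mod 128)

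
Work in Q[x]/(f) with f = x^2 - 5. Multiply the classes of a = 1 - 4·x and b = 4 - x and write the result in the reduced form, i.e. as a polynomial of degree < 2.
a · b ≡ 24 - 17·x (mod f(x))

First multiply in Q[x] without reducing: a · b = 4·x^2 - 17·x + 4. Now divide by f(x) = x^2 - 5, eliminating the leading term at each step:
  leading term 4·x^2: subtract (4)·f(x) = 4·x^2 - 20, leaving 24 - 17·x
The degree is now < 2, so this is the remainder. Hence a · b ≡ 24 - 17·x in Q[x]/(f).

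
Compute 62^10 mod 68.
Use repeated squaring. Binary(10) = 1010. Walk through the bits of the exponent 10 left-to-right: at each bit after the leading one, square the running value, then multiply by 62 if the bit is 1 (always reducing mod 68):
  bit 1 = 1 (leading): start with 62.
  bit 2 = 0: square 62^2 = 3844 ≡ 36 (mod 68).
  bit 3 = 1: square 36^2 = 1296 ≡ 4; bit is 1, so multiply 4·62 = 248 ≡ 44 (mod 68).
  bit 4 = 0: square 44^2 = 1936 ≡ 32 (mod 68).
Final value: 62^10 ≡ 32 (mod 68).

Final answer: 32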